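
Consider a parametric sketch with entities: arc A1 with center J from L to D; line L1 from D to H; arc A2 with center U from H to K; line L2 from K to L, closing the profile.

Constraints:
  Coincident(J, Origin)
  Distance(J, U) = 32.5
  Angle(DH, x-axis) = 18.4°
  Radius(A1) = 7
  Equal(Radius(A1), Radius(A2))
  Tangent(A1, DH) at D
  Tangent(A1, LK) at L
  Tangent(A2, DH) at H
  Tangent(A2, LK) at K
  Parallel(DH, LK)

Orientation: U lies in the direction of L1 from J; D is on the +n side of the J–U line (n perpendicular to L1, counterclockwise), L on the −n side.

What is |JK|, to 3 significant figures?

33.2

The slot axis is L1's direction at 18.4°, so u = (cos 18.4°, sin 18.4°) = (0.949, 0.316) and n = (−sin 18.4°, cos 18.4°) = (-0.316, 0.949). J is at the origin and U lies 32.5 along u from J, so U = 32.5·u = (30.8, 10.3). Tangency of A1 to both parallel lines with radius 7.0 puts D and L at J ± 7.0·n: D = (-2.21, 6.64), L = (2.21, -6.64). Equal radii place H and K the same way about U: H = U + 7.0·n = (28.6, 16.9), K = U − 7.0·n = (33.0, 3.62). Then |JK| = |K − J| = 33.2.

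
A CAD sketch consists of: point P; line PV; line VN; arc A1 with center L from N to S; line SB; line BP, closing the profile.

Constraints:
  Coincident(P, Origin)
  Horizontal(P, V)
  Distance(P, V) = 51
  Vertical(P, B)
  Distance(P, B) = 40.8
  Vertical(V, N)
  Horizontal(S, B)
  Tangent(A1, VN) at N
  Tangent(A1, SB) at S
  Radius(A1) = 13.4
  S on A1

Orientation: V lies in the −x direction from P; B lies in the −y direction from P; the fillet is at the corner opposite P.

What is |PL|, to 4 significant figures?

46.52

P and B share the same x with |PB| = 40.8 and B on the −y side, so B = (0.000, -40.80). The virtual corner opposite P is at (-51.00, -40.80). A1 meets VN tangentially, so LN is at right angles to VN and A1 meets SB tangentially, so LS is at right angles to SB, with radius 13.4, so the center L sits 13.4 in from both sides at L = (-37.60, -27.40). Then |PL| = |L − P| = 46.52.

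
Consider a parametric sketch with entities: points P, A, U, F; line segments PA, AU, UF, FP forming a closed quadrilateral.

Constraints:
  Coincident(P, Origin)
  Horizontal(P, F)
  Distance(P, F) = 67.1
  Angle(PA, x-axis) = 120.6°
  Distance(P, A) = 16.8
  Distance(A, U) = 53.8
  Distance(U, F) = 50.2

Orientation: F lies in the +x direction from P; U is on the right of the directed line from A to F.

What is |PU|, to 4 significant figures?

37.24

Checks: |AU| = 53.80 ✓; |UF| = 50.20 ✓.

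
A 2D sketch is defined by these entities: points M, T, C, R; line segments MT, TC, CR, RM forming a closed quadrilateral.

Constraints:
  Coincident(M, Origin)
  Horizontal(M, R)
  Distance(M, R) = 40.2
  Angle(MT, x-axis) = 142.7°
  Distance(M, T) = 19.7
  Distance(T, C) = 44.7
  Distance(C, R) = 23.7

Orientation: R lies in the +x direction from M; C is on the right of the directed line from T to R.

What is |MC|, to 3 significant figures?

25.0

M is at the origin; MR is horizontal with |MR| = 40.2 and R in +x, so R = (40.2, 0). MT runs at 142.7° with |MT| = 19.7, so T = (-15.7, 11.9). C is determined by |TC| = 44.7 and |CR| = 23.7 together: it lies at the intersection of circle(T, 44.7) and circle(R, 23.7). With |TR| = 57.1, the foot of the radical line on TR is 41.1 from T and the perpendicular offset is √(44.7² − 41.1²) = 17.5. Taking the right-of-TR solution: C = (20.9, -13.8).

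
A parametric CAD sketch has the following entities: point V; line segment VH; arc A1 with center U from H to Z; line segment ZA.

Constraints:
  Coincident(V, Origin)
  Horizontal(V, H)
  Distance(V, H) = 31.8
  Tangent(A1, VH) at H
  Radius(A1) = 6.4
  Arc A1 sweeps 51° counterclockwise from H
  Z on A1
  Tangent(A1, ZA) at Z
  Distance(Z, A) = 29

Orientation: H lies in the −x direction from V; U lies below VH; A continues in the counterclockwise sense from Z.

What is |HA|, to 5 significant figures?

34.056

V is at the origin; V and H share the same y with |VH| = 31.8 and H on the −x side, so H = (-31.800, 0.0000). Tangency of A1 to VH means the radius UH is perpendicular to VH, so U = H + (0, -6.4) = (-31.800, -6.4000). On A1, H sits at bearing 90° from U; a 51° counterclockwise sweep puts Z at bearing 141°, so Z = U + 6.4·(cos 141°, sin 141°) = (-36.774, -2.3723). The tangent condition forces UZ to be normal to ZA, so ZA runs along (−sin 141°, cos 141°); with |ZA| = 29.0, A = (-55.024, -24.910). Then |HA| = |A − H| = 34.056.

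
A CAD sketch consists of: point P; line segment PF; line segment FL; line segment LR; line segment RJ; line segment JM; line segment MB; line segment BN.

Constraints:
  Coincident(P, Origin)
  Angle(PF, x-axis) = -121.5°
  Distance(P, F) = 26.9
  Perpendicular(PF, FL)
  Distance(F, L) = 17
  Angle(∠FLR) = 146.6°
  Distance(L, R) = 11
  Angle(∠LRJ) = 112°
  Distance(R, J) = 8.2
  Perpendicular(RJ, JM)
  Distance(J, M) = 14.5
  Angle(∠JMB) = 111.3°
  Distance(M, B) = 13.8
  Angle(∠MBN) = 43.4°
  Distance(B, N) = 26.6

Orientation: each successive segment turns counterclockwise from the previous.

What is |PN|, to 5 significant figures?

32.209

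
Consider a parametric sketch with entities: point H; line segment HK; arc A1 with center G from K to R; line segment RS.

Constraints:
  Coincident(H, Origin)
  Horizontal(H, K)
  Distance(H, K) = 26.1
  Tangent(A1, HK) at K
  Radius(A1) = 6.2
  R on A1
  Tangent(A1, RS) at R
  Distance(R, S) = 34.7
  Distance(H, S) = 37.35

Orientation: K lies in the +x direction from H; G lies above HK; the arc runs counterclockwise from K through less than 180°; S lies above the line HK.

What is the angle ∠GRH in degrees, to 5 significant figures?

22.506°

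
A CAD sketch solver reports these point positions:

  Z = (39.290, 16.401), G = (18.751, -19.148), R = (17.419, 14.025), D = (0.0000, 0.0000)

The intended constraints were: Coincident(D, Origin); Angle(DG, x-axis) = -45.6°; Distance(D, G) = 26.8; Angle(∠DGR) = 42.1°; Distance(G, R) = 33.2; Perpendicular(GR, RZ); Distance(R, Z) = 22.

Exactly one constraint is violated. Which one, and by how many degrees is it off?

Perpendicular(GR, RZ) — off by 3.90°.

D = (0.00, 0.00) ✓; DG at -45.60° ✓; |DG| = 26.80 ✓; ∠DGR = 42.10° ✓; |GR| = 33.20 ✓; ∠(GR, RZ) = 86.10° ✗; |RZ| = 22.00 ✓.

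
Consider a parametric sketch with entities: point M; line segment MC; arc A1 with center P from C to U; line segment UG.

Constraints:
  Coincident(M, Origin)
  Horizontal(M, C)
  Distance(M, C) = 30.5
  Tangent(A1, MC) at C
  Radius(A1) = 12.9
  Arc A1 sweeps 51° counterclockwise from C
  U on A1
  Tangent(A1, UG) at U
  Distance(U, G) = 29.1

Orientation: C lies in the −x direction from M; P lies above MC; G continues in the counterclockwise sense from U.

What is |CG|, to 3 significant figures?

39.4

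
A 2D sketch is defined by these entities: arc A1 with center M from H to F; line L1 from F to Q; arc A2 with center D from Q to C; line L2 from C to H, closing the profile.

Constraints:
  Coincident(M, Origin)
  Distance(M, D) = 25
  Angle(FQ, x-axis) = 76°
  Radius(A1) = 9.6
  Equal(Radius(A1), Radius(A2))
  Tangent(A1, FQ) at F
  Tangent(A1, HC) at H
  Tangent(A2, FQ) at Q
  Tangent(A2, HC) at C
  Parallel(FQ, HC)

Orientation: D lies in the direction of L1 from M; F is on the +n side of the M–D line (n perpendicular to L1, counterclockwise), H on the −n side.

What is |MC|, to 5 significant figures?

26.780

The slot axis is L1's direction at 76.0°, so u = (cos 76.0°, sin 76.0°) = (0.24192, 0.97030) and n = (−sin 76.0°, cos 76.0°) = (-0.97030, 0.24192). M is at the origin and D lies 25.0 along u from M, so D = 25.0·u = (6.0480, 24.257). Tangency of A1 to both parallel lines with radius 9.6 puts F and H at M ± 9.6·n: F = (-9.3148, 2.3225), H = (9.3148, -2.3225). Equal radii place Q and C the same way about D: Q = D + 9.6·n = (-3.2668, 26.580), C = D − 9.6·n = (15.363, 21.935). Then |MC| = |C − M| = 26.780.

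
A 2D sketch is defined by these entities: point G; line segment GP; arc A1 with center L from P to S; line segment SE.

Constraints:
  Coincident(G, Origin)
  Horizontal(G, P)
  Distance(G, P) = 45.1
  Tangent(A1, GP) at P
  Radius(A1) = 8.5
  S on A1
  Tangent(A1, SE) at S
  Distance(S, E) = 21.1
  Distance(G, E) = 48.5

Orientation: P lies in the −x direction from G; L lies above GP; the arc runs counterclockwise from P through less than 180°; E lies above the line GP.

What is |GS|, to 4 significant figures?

37.72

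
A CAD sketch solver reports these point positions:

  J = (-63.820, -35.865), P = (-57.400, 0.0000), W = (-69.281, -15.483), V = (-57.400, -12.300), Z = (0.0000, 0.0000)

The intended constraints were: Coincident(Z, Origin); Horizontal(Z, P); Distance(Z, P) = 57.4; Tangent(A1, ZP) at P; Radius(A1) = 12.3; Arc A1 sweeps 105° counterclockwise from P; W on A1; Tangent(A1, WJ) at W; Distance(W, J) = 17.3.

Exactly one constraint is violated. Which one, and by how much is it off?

Distance(W, J) = 17.3 — off by 3.80.

Z = (0.00, 0.00) ✓; Z.y = 0.00, P.y = 0.00 ✓; |ZP| = 57.40 ✓; ∠(VP, PZ) = 90.00° ✓; |VP| = 12.30 ✓; bearing(V→W) − bearing(V→P) = 105.0° ✓; |VW| = 12.30 ✓; ∠(VW, WJ) = 90.00° ✓; |WJ| = 21.10 ✗.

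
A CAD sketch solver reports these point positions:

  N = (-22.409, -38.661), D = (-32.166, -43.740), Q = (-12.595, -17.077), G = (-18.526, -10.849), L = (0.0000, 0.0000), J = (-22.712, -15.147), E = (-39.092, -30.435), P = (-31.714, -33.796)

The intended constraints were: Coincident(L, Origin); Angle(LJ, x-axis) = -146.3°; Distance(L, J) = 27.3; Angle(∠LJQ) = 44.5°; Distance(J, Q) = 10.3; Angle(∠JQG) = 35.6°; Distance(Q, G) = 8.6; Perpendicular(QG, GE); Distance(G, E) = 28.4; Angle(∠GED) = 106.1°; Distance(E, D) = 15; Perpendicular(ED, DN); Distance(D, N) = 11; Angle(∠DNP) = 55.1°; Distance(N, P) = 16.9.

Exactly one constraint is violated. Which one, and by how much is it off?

Distance(N, P) = 16.9 — off by 6.40.

L = (0.00, 0.00) ✓; LJ at -146.3° ✓; |LJ| = 27.30 ✓; ∠LJQ = 44.50° ✓; |JQ| = 10.30 ✓; ∠JQG = 35.60° ✓; |QG| = 8.600 ✓; ∠(QG, GE) = 90.00° ✓; |GE| = 28.40 ✓; ∠GED = 106.1° ✓; |ED| = 15.00 ✓; ∠(ED, DN) = 90.00° ✓; |DN| = 11.00 ✓; ∠DNP = 55.10° ✓; |NP| = 10.50 ✗.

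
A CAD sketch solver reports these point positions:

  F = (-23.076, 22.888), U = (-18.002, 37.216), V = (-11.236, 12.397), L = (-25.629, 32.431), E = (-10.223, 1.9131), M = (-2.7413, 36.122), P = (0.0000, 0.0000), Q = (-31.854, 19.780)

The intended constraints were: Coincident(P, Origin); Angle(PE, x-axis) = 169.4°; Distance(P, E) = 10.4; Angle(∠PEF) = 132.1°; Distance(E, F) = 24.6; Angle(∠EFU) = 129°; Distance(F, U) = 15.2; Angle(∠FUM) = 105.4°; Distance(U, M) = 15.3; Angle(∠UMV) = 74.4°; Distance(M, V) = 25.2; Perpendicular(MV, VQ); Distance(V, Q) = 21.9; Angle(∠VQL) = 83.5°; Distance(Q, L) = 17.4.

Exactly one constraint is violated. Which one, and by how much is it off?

Distance(Q, L) = 17.4 — off by 3.30.

P = (0.00, 0.00) ✓; PE at 169.4° ✓; |PE| = 10.40 ✓; ∠PEF = 132.1° ✓; |EF| = 24.60 ✓; ∠EFU = 129.0° ✓; |FU| = 15.20 ✓; ∠FUM = 105.4° ✓; |UM| = 15.30 ✓; ∠UMV = 74.40° ✓; |MV| = 25.20 ✓; ∠(MV, VQ) = 90.00° ✓; |VQ| = 21.90 ✓; ∠VQL = 83.50° ✓; |QL| = 14.10 ✗.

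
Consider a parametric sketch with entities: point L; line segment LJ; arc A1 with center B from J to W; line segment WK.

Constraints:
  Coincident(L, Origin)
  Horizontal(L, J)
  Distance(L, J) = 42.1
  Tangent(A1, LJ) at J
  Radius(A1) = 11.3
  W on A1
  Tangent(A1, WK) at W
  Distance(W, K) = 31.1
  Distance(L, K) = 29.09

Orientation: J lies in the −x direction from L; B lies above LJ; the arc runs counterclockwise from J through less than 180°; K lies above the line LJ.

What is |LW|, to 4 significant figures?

34.05

L is at the origin; L and J share the same y with |LJ| = 42.1 and J on the −x side, so J = (-42.10, 0.000). Since A1 is tangent to LJ there, BJ ⟂ LJ, so B = J + (0, 11.3) = (-42.10, 11.30). Since BW ⟂ WK (tangency), |BK| = √(11.3² + 31.1²) = 33.09 regardless of where W sits on A1. So K lies on both circle(L, 29.09) and circle(B, 33.09); the above-LJ intersection is K = (-12.57, 26.23). W is the foot of the tangent from K: W = (-33.86, 3.564).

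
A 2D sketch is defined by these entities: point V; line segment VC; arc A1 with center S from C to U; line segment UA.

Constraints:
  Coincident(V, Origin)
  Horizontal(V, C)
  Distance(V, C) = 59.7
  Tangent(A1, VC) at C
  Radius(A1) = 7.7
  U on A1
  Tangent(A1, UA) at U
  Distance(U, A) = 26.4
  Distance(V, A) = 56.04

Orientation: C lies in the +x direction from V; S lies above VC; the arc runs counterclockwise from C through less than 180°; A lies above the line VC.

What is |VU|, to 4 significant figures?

66.41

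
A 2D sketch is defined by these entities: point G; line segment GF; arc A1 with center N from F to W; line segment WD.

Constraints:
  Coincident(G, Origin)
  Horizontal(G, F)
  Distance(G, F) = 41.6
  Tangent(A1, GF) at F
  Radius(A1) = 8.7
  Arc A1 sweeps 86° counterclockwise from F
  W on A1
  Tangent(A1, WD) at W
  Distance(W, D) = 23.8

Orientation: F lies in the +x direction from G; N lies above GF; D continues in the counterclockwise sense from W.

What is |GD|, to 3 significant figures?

60.9

G is at the origin; G and F share the same y with |GF| = 41.6 and F on the +x side, so F = (41.6, 0.00). The tangent condition forces NF to be normal to GF, so N = F + (0, 8.7) = (41.6, 8.70). On A1, F sits at bearing -90° from N; an 86° counterclockwise sweep puts W at bearing -4°, so W = N + 8.7·(cos -4°, sin -4°) = (50.3, 8.09). Since A1 is tangent to WD there, NW ⟂ WD, so WD runs along (−sin -4°, cos -4°); with |WD| = 23.8, D = (51.9, 31.8). Then |GD| = |D − G| = 60.9.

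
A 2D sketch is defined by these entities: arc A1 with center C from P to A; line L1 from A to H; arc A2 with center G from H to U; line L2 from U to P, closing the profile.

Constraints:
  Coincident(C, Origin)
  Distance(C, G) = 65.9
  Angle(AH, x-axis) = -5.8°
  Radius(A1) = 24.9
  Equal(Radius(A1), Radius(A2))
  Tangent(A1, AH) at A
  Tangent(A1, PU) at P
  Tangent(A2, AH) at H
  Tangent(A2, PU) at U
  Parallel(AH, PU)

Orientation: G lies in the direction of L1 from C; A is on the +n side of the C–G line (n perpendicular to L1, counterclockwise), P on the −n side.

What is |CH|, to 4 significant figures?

70.45

Tangency of A1 to both parallel lines with radius 24.9 puts A and P at C ± 24.9·n: A = (2.516, 24.77), P = (-2.516, -24.77). Equal radii place H and U the same way about G: H = G + 24.9·n = (68.08, 18.11), U = G − 24.9·n = (63.05, -31.43). Then |CH| = |H − C| = 70.45.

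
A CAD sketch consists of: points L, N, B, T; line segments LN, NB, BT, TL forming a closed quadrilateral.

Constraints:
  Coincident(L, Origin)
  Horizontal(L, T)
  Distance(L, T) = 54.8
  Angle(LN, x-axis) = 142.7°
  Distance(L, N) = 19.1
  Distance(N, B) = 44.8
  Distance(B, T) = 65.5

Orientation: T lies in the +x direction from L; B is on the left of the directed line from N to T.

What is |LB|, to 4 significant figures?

49.39

Checks: |NB| = 44.80 ✓; |BT| = 65.50 ✓.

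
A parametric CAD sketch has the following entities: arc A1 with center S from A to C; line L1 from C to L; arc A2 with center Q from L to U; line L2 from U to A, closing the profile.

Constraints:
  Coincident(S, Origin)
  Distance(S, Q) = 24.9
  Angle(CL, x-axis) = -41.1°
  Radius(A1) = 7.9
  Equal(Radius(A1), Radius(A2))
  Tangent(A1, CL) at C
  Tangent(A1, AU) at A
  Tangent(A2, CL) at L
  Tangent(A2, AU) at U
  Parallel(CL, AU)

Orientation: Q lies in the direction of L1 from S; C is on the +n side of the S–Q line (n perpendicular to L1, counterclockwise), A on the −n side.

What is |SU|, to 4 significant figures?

26.12

The slot axis is L1's direction at -41.1°, so u = (cos -41.1°, sin -41.1°) = (0.7536, -0.6574) and n = (−sin -41.1°, cos -41.1°) = (0.6574, 0.7536). S is at the origin and Q lies 24.9 along u from S, so Q = 24.9·u = (18.76, -16.37). Tangency of A1 to both parallel lines with radius 7.9 puts C and A at S ± 7.9·n: C = (5.193, 5.953), A = (-5.193, -5.953). Equal radii place L and U the same way about Q: L = Q + 7.9·n = (23.96, -10.42), U = Q − 7.9·n = (13.57, -22.32). Then |SU| = |U − S| = 26.12.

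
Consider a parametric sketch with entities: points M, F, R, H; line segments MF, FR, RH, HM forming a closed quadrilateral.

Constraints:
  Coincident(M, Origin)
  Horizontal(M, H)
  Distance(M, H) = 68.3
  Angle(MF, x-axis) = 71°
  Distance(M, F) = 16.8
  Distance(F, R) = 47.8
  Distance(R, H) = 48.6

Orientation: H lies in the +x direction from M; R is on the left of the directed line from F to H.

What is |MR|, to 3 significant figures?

62.1

Checks: |FR| = 47.80 ✓; |RH| = 48.60 ✓.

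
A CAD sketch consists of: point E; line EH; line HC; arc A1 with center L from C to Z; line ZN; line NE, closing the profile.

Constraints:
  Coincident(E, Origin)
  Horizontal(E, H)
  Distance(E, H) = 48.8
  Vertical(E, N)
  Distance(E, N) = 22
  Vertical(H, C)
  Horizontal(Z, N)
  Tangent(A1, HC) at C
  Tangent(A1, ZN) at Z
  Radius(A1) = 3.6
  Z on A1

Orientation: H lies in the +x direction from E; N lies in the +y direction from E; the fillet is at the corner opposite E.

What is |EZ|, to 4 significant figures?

50.27

The virtual corner opposite E is at (48.80, 22.00). The tangent condition forces LC to be normal to HC and since A1 is tangent to ZN there, LZ ⟂ ZN, with radius 3.6, so the center L sits 3.6 in from both sides at L = (45.20, 18.40). That places the tangent points at C = (48.80, 18.40) on HC and Z = (45.20, 22.00) on ZN. Then |EZ| = |Z − E| = 50.27.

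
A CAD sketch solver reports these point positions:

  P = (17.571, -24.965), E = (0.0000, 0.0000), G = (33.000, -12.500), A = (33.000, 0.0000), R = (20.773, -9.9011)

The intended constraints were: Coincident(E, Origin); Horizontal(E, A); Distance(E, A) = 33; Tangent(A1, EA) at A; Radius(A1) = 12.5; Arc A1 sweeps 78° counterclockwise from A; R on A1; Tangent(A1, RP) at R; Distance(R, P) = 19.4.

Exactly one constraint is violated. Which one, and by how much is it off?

Distance(R, P) = 19.4 — off by 4.00.

E = (0.00, 0.00) ✓; E.y = 0.00, A.y = 0.00 ✓; |EA| = 33.00 ✓; ∠(GA, AE) = 90.00° ✓; |GA| = 12.50 ✓; bearing(G→R) − bearing(G→A) = 78.00° ✓; |GR| = 12.50 ✓; ∠(GR, RP) = 90.00° ✓; |RP| = 15.40 ✗.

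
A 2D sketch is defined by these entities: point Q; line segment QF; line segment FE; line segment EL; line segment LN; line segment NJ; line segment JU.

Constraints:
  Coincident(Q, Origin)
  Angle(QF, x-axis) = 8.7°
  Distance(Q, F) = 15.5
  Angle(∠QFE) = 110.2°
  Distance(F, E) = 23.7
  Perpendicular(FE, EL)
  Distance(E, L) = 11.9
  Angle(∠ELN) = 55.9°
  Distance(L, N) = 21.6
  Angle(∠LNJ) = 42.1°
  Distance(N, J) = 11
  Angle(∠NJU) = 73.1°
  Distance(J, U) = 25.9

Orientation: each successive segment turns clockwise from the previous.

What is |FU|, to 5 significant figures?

27.018

∠LNJ = 42.1° gives NJ at -53.100° from the x-axis; with |NJ| = 11.0, J = (24.920, -11.440). ∠NJU = 73.1° gives JU at -160.00° from the x-axis; with |JU| = 25.9, U = (0.58167, -20.299). Then |FU| = |U − F| = 27.018.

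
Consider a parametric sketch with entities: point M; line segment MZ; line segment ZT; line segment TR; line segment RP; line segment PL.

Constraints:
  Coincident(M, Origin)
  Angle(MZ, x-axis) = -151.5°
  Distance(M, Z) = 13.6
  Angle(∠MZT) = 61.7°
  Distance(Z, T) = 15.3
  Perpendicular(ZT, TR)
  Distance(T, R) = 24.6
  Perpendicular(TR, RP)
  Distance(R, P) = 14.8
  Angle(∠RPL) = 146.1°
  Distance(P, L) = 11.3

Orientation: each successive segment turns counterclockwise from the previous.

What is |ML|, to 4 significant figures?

16.58

M is at the origin; MZ runs at -151.5° with length 13.6, so Z = (-11.95, -6.489). ∠MZT = 61.7° gives ZT at -33.20° from the x-axis; with |ZT| = 15.3, T = (0.8506, -14.87). The perpendicularity gives TR at right angles to ZT, so TR runs at 56.80°; with |TR| = 24.6, R = (14.32, 5.717). TR is perpendicular to RP, so RP runs at 146.8°; with |RP| = 14.8, P = (1.937, 13.82). ∠RPL = 146.1° gives PL at -179.3° from the x-axis; with |PL| = 11.3, L = (-9.363, 13.68). Then |ML| = |L − M| = 16.58.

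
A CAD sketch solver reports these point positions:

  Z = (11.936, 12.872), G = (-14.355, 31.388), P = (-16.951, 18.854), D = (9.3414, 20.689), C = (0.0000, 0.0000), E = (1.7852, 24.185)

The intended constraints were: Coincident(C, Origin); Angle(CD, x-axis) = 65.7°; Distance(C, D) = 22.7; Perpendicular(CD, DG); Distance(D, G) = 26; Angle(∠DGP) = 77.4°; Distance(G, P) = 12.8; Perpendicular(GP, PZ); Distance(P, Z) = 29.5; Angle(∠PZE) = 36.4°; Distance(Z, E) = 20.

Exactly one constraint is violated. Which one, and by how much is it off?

Distance(Z, E) = 20 — off by 4.80.

C = (0.00, 0.00) ✓; CD at 65.70° ✓; |CD| = 22.70 ✓; ∠(CD, DG) = 90.00° ✓; |DG| = 26.00 ✓; ∠DGP = 77.40° ✓; |GP| = 12.80 ✓; ∠(GP, PZ) = 90.00° ✓; |PZ| = 29.50 ✓; ∠PZE = 36.40° ✓; |ZE| = 15.20 ✗.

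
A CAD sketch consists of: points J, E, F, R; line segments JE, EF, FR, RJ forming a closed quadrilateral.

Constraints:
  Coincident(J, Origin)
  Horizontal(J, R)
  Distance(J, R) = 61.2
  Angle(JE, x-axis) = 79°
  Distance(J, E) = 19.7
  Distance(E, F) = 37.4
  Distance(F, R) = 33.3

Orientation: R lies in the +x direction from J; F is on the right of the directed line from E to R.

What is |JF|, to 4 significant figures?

30.12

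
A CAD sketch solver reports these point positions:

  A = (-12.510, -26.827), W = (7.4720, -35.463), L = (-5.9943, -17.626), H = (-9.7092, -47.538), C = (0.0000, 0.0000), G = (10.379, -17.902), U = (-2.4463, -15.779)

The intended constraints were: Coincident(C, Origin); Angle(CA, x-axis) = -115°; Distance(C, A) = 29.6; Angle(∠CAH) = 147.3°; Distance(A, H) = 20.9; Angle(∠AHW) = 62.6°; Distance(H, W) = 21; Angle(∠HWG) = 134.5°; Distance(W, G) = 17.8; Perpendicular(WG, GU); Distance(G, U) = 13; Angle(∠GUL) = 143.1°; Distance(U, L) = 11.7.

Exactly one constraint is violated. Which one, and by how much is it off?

Distance(U, L) = 11.7 — off by 7.70.

C = (0.00, 0.00) ✓; CA at -115.0° ✓; |CA| = 29.60 ✓; ∠CAH = 147.3° ✓; |AH| = 20.90 ✓; ∠AHW = 62.60° ✓; |HW| = 21.00 ✓; ∠HWG = 134.5° ✓; |WG| = 17.80 ✓; ∠(WG, GU) = 90.00° ✓; |GU| = 13.00 ✓; ∠GUL = 143.1° ✓; |UL| = 4.000 ✗.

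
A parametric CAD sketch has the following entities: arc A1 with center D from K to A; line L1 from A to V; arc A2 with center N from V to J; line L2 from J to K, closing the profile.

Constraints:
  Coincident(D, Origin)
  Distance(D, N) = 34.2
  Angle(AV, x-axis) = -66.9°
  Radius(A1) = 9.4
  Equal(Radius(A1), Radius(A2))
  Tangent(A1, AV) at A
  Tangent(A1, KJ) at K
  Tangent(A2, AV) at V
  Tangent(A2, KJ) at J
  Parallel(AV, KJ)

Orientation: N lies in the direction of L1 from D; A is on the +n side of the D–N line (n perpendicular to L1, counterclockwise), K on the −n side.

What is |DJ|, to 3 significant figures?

35.5

The slot axis is L1's direction at -66.9°, so u = (cos -66.9°, sin -66.9°) = (0.392, -0.920) and n = (−sin -66.9°, cos -66.9°) = (0.920, 0.392). D is at the origin and N lies 34.2 along u from D, so N = 34.2·u = (13.4, -31.5). Tangency of A1 to both parallel lines with radius 9.4 puts A and K at D ± 9.4·n: A = (8.65, 3.69), K = (-8.65, -3.69). Equal radii place V and J the same way about N: V = N + 9.4·n = (22.1, -27.8), J = N − 9.4·n = (4.77, -35.1). Then |DJ| = |J − D| = 35.5.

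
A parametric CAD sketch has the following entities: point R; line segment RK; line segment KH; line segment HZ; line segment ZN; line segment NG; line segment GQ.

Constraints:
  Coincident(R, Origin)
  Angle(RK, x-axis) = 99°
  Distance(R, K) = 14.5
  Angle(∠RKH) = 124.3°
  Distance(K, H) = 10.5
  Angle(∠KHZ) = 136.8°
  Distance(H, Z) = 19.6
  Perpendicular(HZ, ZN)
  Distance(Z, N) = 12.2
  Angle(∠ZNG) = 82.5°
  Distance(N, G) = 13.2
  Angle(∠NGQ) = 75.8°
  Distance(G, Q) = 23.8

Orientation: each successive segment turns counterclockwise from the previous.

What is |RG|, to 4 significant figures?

16.25

HZ is perpendicular to ZN, so ZN runs at -72.10°; with |ZN| = 12.2, N = (-26.66, 1.175). ∠ZNG = 82.5° gives NG at 25.40° from the x-axis; with |NG| = 13.2, G = (-14.74, 6.837). Then |RG| = |G − R| = 16.25.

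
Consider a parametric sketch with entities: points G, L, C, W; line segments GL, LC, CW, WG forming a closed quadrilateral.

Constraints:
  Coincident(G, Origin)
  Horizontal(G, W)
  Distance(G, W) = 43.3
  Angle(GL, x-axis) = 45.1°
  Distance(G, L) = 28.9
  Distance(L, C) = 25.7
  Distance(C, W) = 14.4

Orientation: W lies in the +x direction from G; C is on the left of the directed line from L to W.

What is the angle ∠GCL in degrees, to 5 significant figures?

31.451°

G is at the origin; GW is horizontal with |GW| = 43.3 and W in +x, so W = (43.3, 0). GL runs at 45.1° with |GL| = 28.9, so L = (20.400, 20.471). C is determined by |LC| = 25.7 and |CW| = 14.4 together: it lies at the intersection of circle(L, 25.7) and circle(W, 14.4). With |LW| = 30.716, the foot of the radical line on LW is 22.734 from L and the perpendicular offset is √(25.7² − 22.734²) = 11.985. Taking the left-of-LW solution: C = (45.337, 14.255).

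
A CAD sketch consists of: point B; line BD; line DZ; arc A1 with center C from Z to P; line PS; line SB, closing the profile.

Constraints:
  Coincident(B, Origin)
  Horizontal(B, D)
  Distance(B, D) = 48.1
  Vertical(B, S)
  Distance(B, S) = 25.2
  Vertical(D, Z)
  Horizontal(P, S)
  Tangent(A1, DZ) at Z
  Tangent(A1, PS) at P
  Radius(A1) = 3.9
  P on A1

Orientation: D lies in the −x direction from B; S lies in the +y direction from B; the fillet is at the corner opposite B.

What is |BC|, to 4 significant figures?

49.06

B is at the origin; B and D share the same y with |BD| = 48.1 and D on the −x side, so D = (-48.10, 0.000). B and S share the same x with |BS| = 25.2 and S on the +y side, so S = (0.000, 25.20). The virtual corner opposite B is at (-48.10, 25.20). Since A1 is tangent to DZ there, CZ ⟂ DZ and tangency of A1 to PS means the radius CP is perpendicular to PS, with radius 3.9, so the center C sits 3.9 in from both sides at C = (-44.20, 21.30). Then |BC| = |C − B| = 49.06.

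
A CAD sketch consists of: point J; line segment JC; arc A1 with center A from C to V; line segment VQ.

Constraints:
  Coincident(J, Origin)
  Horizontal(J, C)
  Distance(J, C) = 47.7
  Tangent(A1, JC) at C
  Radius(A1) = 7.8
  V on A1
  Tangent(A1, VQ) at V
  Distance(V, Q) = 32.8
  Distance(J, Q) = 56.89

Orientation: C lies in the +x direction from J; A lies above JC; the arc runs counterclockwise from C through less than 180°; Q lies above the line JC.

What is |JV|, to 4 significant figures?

55.82

J is at the origin; JC is horizontal with |JC| = 47.7 and C on the +x side, so C = (47.70, 0.000). The tangent condition forces AC to be normal to JC, so A = C + (0, 7.8) = (47.70, 7.800). Since AV ⟂ VQ (tangency), |AQ| = √(7.8² + 32.8²) = 33.71 regardless of where V sits on A1. So Q lies on both circle(J, 56.89) and circle(A, 33.71); the above-JC intersection is Q = (39.86, 40.59). V is the foot of the tangent from Q: V = (54.66, 11.32).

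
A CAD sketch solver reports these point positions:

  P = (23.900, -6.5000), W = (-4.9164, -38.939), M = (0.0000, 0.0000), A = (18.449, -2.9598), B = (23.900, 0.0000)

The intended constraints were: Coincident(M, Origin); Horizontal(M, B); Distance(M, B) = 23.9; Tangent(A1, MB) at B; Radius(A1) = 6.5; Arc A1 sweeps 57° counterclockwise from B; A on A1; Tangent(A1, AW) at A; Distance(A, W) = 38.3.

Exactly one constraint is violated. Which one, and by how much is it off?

Distance(A, W) = 38.3 — off by 4.60.

M = (0.00, 0.00) ✓; M.y = 0.00, B.y = 0.00 ✓; |MB| = 23.90 ✓; ∠(PB, BM) = 90.00° ✓; |PB| = 6.500 ✓; bearing(P→A) − bearing(P→B) = 57.00° ✓; |PA| = 6.500 ✓; ∠(PA, AW) = 90.00° ✓; |AW| = 42.90 ✗.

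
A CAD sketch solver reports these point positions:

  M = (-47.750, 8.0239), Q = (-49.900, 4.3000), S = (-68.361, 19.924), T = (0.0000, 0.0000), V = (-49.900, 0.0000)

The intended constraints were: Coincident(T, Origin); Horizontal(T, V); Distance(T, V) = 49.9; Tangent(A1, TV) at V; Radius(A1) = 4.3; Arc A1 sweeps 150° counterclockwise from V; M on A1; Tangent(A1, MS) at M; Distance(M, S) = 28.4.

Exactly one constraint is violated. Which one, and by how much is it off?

Distance(M, S) = 28.4 — off by 4.60.

T = (0.00, 0.00) ✓; T.y = 0.00, V.y = 0.00 ✓; |TV| = 49.90 ✓; ∠(QV, VT) = 90.00° ✓; |QV| = 4.300 ✓; bearing(Q→M) − bearing(Q→V) = 150.0° ✓; |QM| = 4.300 ✓; ∠(QM, MS) = 90.00° ✓; |MS| = 23.80 ✗.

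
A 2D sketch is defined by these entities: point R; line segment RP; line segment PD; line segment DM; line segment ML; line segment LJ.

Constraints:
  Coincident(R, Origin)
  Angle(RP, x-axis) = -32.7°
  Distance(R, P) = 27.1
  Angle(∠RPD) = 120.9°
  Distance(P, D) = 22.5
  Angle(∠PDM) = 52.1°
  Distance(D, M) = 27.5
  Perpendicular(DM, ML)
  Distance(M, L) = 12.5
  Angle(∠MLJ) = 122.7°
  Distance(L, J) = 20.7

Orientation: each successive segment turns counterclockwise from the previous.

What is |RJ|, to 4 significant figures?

32.00

R is at the origin; RP runs at -32.7° with length 27.1, so P = (22.80, -14.64). ∠RPD = 120.9° gives PD at 26.40° from the x-axis; with |PD| = 22.5, D = (42.96, -4.636). ∠PDM = 52.1° gives DM at 154.3° from the x-axis; with |DM| = 27.5, M = (18.18, 7.289). DM ⟂ ML, so ML runs at -115.7°; with |ML| = 12.5, L = (12.76, -3.974). ∠MLJ = 122.7° gives LJ at -58.40° from the x-axis; with |LJ| = 20.7, J = (23.60, -21.60). Then |RJ| = |J − R| = 32.00.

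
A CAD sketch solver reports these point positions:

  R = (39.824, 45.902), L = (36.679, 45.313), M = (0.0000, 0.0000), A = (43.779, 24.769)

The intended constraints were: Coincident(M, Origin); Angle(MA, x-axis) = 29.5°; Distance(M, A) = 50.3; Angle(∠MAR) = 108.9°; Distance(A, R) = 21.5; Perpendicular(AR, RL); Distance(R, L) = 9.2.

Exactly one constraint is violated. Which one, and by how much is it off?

Distance(R, L) = 9.2 — off by 6.00.

M = (0.00, 0.00) ✓; MA at 29.50° ✓; |MA| = 50.30 ✓; ∠MAR = 108.9° ✓; |AR| = 21.50 ✓; ∠(AR, RL) = 90.01° ✓; |RL| = 3.200 ✗.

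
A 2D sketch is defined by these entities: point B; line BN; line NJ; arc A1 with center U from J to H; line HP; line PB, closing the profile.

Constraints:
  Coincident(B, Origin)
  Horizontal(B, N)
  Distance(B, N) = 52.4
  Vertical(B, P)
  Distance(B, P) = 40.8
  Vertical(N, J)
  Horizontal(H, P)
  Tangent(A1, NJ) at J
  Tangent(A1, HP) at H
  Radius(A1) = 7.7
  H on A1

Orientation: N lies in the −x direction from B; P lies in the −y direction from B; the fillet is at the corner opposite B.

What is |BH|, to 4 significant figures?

60.52

B is at the origin; B and N share the same y with |BN| = 52.4 and N on the −x side, so N = (-52.40, 0.000). BP is vertical with |BP| = 40.8 and P on the −y side, so P = (0.000, -40.80). The virtual corner opposite B is at (-52.40, -40.80). A1 meets NJ tangentially, so UJ is at right angles to NJ and A1 meets HP tangentially, so UH is at right angles to HP, with radius 7.7, so the center U sits 7.7 in from both sides at U = (-44.70, -33.10). That places the tangent points at J = (-52.40, -33.10) on NJ and H = (-44.70, -40.80) on HP. Then |BH| = |H − B| = 60.52.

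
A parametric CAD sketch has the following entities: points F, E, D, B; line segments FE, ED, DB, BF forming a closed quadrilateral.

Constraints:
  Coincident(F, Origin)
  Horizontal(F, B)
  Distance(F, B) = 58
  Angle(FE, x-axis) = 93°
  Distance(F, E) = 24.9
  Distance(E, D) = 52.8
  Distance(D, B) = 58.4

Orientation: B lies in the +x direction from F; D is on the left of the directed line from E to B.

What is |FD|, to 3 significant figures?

69.6

Checks: |FB| = 58.00 ✓; |FE| = 24.90 ✓; |ED| = 52.80 ✓; |DB| = 58.40 ✓.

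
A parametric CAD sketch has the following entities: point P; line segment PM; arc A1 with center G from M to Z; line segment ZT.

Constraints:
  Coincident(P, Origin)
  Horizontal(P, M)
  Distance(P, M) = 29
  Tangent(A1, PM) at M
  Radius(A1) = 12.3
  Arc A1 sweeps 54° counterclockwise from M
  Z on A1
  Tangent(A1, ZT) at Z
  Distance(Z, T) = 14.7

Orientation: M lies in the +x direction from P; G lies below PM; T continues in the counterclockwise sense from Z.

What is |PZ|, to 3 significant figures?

19.7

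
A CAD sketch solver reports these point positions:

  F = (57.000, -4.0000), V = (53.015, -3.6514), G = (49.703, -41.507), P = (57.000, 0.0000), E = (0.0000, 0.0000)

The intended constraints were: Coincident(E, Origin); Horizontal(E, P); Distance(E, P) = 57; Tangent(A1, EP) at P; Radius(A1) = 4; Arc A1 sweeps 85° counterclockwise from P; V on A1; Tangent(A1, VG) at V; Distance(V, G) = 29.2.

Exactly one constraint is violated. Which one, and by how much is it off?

Distance(V, G) = 29.2 — off by 8.80.

E = (0.00, 0.00) ✓; E.y = 0.00, P.y = 0.00 ✓; |EP| = 57.00 ✓; ∠(FP, PE) = 90.00° ✓; |FP| = 4.000 ✓; bearing(F→V) − bearing(F→P) = 85.00° ✓; |FV| = 4.000 ✓; ∠(FV, VG) = 90.00° ✓; |VG| = 38.00 ✗.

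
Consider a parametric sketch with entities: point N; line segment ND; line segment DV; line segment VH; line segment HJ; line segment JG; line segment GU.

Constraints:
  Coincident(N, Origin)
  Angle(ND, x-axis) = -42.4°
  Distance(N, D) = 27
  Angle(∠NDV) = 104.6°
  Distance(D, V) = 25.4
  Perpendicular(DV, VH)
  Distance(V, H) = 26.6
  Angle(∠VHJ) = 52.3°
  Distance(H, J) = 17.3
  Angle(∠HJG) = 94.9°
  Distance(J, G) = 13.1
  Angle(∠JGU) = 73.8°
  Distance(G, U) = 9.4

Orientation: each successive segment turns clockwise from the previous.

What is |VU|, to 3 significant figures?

12.1

∠HJG = 94.9° gives JG at -60.6° from the x-axis; with |JG| = 13.1, G = (6.74, -32.5). ∠JGU = 73.8° gives GU at -167° from the x-axis; with |GU| = 9.4, U = (-2.42, -34.7). Then |VU| = |U − V| = 12.1.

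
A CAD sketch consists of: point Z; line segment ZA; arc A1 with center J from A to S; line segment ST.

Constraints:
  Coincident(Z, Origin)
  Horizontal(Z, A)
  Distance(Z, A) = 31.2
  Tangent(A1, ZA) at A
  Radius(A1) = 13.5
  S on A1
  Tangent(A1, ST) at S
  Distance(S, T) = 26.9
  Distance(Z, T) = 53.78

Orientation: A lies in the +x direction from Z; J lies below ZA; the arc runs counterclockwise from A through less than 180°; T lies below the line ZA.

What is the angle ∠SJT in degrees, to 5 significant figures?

63.350°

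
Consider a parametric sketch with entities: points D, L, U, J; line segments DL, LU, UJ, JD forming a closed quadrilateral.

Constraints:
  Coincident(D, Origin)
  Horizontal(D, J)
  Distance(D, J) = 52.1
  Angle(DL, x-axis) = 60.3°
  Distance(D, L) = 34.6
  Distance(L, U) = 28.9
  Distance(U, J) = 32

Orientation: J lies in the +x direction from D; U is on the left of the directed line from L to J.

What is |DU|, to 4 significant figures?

55.71

Checks: |LU| = 28.90 ✓; |UJ| = 32.00 ✓.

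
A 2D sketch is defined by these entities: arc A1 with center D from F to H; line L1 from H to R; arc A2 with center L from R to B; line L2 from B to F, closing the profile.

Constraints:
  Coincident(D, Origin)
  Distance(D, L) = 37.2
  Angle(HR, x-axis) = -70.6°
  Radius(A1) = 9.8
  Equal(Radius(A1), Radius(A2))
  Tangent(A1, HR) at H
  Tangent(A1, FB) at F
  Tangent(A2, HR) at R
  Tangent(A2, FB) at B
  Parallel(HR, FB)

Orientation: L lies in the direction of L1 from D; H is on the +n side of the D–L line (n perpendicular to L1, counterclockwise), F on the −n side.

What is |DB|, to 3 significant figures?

38.5

The slot axis is L1's direction at -70.6°, so u = (cos -70.6°, sin -70.6°) = (0.332, -0.943) and n = (−sin -70.6°, cos -70.6°) = (0.943, 0.332). D is at the origin and L lies 37.2 along u from D, so L = 37.2·u = (12.4, -35.1). Tangency of A1 to both parallel lines with radius 9.8 puts H and F at D ± 9.8·n: H = (9.24, 3.26), F = (-9.24, -3.26). Equal radii place R and B the same way about L: R = L + 9.8·n = (21.6, -31.8), B = L − 9.8·n = (3.11, -38.3). Then |DB| = |B − D| = 38.5.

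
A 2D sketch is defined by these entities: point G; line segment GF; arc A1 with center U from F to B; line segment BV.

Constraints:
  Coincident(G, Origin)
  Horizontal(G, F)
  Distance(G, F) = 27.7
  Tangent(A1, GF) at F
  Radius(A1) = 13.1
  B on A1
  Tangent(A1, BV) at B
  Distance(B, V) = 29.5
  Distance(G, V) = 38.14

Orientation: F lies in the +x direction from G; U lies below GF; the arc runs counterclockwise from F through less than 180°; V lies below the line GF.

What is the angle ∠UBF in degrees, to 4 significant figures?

53.40°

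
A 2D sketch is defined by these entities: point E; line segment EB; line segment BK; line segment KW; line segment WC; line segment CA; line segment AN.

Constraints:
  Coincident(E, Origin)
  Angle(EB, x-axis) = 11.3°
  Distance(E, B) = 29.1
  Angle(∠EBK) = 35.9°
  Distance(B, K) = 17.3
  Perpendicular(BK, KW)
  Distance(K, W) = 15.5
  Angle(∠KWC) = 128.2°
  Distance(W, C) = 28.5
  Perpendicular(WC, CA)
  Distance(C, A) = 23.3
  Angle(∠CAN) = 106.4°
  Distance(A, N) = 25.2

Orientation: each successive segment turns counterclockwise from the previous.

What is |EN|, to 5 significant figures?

36.476

The perpendicularity gives CA at right angles to WC, so CA runs at 27.200°; with |CA| = 23.3, A = (40.104, -15.887). ∠CAN = 106.4° gives AN at 100.80° from the x-axis; with |AN| = 25.2, N = (35.382, 8.8662). Then |EN| = |N − E| = 36.476.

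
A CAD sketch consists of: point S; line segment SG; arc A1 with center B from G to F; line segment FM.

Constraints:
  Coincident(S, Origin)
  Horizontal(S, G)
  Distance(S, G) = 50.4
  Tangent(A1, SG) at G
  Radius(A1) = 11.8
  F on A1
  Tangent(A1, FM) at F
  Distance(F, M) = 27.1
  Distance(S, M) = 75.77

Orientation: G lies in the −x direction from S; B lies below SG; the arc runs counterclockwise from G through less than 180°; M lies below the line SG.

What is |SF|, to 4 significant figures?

62.85

Checks: |BF| = 11.80 ✓; ∠(BF, FM) = 90.00° ✓; |FM| = 27.10 ✓; |SM| = 75.77 ✓.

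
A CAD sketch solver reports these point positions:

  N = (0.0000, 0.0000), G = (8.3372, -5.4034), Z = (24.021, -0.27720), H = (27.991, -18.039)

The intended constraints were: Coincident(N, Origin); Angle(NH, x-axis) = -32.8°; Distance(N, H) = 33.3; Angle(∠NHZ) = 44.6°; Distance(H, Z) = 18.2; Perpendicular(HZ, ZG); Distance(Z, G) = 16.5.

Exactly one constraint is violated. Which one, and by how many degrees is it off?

Perpendicular(HZ, ZG) — off by 5.50°.

N = (0.00, 0.00) ✓; NH at -32.80° ✓; |NH| = 33.30 ✓; ∠NHZ = 44.60° ✓; |HZ| = 18.20 ✓; ∠(HZ, ZG) = 95.50° ✗; |ZG| = 16.50 ✓.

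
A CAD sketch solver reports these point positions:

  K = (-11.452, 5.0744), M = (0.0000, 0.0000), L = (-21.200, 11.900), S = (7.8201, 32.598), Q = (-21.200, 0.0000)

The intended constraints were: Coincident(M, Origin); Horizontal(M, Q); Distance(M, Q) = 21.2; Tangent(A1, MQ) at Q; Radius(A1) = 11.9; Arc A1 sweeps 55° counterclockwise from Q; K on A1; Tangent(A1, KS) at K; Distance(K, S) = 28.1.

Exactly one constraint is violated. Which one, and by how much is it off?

Distance(K, S) = 28.1 — off by 5.50.

M = (0.00, 0.00) ✓; M.y = 0.00, Q.y = 0.00 ✓; |MQ| = 21.20 ✓; ∠(LQ, QM) = 90.00° ✓; |LQ| = 11.90 ✓; bearing(L→K) − bearing(L→Q) = 55.00° ✓; |LK| = 11.90 ✓; ∠(LK, KS) = 90.00° ✓; |KS| = 33.60 ✗.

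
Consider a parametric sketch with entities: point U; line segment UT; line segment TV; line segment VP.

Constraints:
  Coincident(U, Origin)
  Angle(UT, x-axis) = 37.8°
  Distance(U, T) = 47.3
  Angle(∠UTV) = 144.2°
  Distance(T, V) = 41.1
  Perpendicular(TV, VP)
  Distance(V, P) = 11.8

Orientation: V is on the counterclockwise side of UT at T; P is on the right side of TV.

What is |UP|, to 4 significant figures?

88.73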